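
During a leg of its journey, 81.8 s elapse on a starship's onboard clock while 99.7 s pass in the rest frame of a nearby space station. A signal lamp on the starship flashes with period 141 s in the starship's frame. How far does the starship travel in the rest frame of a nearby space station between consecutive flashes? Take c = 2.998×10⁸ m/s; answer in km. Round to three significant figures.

2.95×10^7 km

The time-dilation ratio gives γ = 99.7/81.8 = 1.21883.
β = √(1 − 1/γ²) = 0.57171. Lab-frame period = γτ = 1.21883×141 s = 171.86 s. Distance = βc × γτ = 0.57171 × 2.998×10⁸ m/s × 171.86 s = 2.9457×10^10 m = 2.95×10^7 km.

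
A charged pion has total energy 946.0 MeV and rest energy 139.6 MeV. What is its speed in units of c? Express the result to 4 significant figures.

γ = E/(mc²) = 946.0/139.6 = 6.7765.
β = √(1 − 1/γ²) = √(1 − 0.0217766) = √0.9782234 = 0.9891.

0.9891c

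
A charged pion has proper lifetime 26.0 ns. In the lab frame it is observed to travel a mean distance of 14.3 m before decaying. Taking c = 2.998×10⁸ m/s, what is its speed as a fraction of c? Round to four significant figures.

Lab distance = (lab lifetime)·v = γτ·βc, so βγ = d/(cτ) = 14.30/(2.998×10⁸ × 2.600×10^-8) = 1.8346.
With βγ = 1.8346: γ² = 1 + (βγ)² = 4.36576, and β = (βγ)/γ = 1.8346/2.08944 = 0.8780.

0.8780c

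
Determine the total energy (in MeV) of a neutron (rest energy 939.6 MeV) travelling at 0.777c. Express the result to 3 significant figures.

1490 MeV

With β = 0.777, γ = 1/√(1 − 0.777²) = 1/√0.396271 = 1.5886.
Total energy: E = γmc² = 1.5886 × 939.6 MeV = 1490 MeV.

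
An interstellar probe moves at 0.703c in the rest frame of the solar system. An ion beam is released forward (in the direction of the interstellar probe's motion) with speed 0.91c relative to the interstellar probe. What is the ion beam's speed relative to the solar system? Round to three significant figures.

0.984c

Relativistic velocity addition: u = (u' + v)/(1 + u'v/c²), with u' = 0.91c and v = 0.703c.
Numerator: 0.91 + 0.703 = 1.613. Denominator: 1 + (0.91)(0.703) = 1.63973.
u = 1.613/1.63973 = 0.9837, so the speed is 0.984c.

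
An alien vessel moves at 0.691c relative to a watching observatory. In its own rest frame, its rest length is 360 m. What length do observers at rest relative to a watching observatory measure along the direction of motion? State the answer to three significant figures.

Lorentz factor: γ = (1 − 0.477481)^(−1/2) = 1.3834.
Along the direction of motion the measured length is L₀/γ = 360/1.3834 = 260 m.

260 m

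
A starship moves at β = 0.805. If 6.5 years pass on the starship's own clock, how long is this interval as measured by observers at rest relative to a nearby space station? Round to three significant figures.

With β = 0.805, γ = 1/√(1 − 0.805²) = 1/√0.351975 = 1.6856.
The onboard clock measures proper time, so the interval in the rest frame of a nearby space station is dilated: Δt = γ·Δτ = 1.6856 × 6.5 years = 11.0 years.

11.0 years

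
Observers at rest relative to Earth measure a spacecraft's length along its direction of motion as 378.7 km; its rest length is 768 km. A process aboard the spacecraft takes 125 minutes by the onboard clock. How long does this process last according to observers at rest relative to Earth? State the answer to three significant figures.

Length contraction gives γ = L₀/L = 768/378.7 = 2.02799.
The same γ dilates the second interval: 2.02799 × 125 minutes = 253 minutes.

253 minutes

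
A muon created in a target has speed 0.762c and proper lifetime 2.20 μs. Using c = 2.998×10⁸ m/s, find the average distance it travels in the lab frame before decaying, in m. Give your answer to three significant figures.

With β = 0.762, γ = 1/√(1 − 0.762²) = 1/√0.419356 = 1.5442.
Lab-frame lifetime: Δt = γτ = 1.5442 × 2.20 μs = 3.3972 μs.
Distance: d = vΔt = 0.762 × 2.998×10⁸ m/s × 3.3972×10^-6 s = 776 m.

776 m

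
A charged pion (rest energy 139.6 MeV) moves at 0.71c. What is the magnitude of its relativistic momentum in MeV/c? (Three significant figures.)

141 MeV/c

β² = 0.5041, so γ = 1/√0.4959 = 1.42.
Momentum: p = γβ·mc = 1.42 × 0.71 × 139.6 MeV/c = 141 MeV/c.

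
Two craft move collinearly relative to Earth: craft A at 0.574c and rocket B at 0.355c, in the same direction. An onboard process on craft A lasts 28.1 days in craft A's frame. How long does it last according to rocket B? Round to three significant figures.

29.2 days

Speed of craft A in rocket B's frame: u = (v_A − v_B)/(1 − v_A v_B/c²) = (0.574 − 0.355)/(1 − 0.574×0.355) = 0.219/0.79623 = 0.27505; |u| = 0.27505c.
γ for this relative speed: γ = 1/√(1 − 0.0756525) = 1.0401.
Craft A's interval is proper; time dilation gives Δt_B = γΔτ = 1.0401 × 28.1 days = 29.2 days.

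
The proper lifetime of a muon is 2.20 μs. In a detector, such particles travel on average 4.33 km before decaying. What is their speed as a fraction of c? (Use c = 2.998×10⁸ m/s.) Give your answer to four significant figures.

Lab distance = (lab lifetime)·v = γτ·βc, so βγ = d/(cτ) = 4330/(2.998×10⁸ × 2.200×10^-6) = 6.565.
With βγ = 6.565: γ² = 1 + (βγ)² = 44.0992, and β = (βγ)/γ = 6.565/6.64072 = 0.9886.

0.9886c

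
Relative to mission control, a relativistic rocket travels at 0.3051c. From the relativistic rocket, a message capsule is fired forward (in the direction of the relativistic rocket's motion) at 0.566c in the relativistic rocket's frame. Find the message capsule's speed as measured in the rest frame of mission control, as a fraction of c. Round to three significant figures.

Relativistic velocity addition: u = (u' + v)/(1 + u'v/c²), with u' = 0.566c and v = 0.3051c.
Numerator: 0.566 + 0.3051 = 0.8711. Denominator: 1 + (0.566)(0.3051) = 1.1726866.
u = 0.8711/1.1726866 = 0.74282, so the speed is 0.743c.

0.743c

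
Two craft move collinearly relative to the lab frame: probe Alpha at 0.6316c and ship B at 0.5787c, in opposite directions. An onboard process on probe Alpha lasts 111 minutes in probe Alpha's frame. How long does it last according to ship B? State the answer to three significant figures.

Transform probe Alpha's velocity into ship B's frame: (0.6316 + 0.5787)/(1 + 0.6316·0.5787) = 1.2103/1.36550692, so the relative speed is 0.88634c.
γ for this relative speed: γ = 1/√(1 − 0.785599) = 2.1597.
Probe Alpha's interval is proper; time dilation gives Δt_B = γΔτ = 2.1597 × 111 minutes = 240 minutes.

240 minutes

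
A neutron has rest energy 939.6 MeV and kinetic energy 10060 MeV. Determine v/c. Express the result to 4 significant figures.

K = (γ−1)mc², so γ = 1 + 10060/939.6 = 11.707.
Then v/c = √(1 − γ⁻²) = √(1 − 0.0072964) = √0.9927036 = 0.9963.

0.9963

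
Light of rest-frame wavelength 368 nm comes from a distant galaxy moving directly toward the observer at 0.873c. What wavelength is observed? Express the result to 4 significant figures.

95.83 nm

Relativistic Doppler for wavelength: λ_obs = λ_src · √((1−β)/(1+β)).
With β = 0.873: factor = √(0.127/1.873) = 0.2604.
λ_obs = 368 × 0.2604 = 95.83 nm.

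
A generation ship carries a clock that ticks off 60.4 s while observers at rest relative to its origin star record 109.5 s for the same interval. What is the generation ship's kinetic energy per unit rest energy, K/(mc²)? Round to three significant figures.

0.813

γ = Δt/Δτ = 109.5/60.4 = 1.81291.
Since K = (γ−1)mc², K/(mc²) = 1.81291 − 1 = 0.813.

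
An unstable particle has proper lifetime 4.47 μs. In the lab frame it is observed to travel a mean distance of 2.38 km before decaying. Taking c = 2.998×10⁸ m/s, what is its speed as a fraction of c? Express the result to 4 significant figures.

Lab distance = (lab lifetime)·v = γτ·βc, so βγ = d/(cτ) = 2380/(2.998×10⁸ × 4.470×10^-6) = 1.776.
With βγ = 1.776: γ² = 1 + (βγ)² = 4.15418, and β = (βγ)/γ = 1.776/2.03818 = 0.8714.

0.8714c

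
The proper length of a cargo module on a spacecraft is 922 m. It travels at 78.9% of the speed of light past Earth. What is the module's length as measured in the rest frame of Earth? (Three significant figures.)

γ = 1/√(1 − β²) = 1/√(1 − 0.622521) = 1/√0.377479 = 1/0.614393 = 1.6276.
Along the direction of motion the measured length is L₀/γ = 922/1.6276 = 566 m.

566 m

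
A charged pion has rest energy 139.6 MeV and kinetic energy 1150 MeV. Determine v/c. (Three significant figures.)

0.994

K = (γ−1)mc², so γ = 1 + 1150/139.6 = 9.2378.
Then v/c = √(1 − γ⁻²) = √(1 − 0.0117183) = √0.9882817 = 0.994.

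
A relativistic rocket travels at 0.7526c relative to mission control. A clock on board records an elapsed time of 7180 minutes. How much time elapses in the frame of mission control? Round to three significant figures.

10900 minutes

With β = 0.7526, γ = 1/√(1 − 0.7526²) = 1/√0.43359324 = 1.5187.
Time dilation: Δt = γ·Δτ = 1.5187 × 7180 = 10900 minutes.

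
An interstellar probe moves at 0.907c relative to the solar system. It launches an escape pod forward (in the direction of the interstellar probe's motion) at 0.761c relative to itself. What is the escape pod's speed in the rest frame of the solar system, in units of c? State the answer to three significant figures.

In units of c, u = (u' + v)/(1 + u'v) with u' = 0.761 and v = 0.907.
Numerator: 0.761 + 0.907 = 1.668. Denominator: 1 + (0.761)(0.907) = 1.690227.
u = 1.668/1.690227 = 0.98685, so the speed is 0.987c.

0.987c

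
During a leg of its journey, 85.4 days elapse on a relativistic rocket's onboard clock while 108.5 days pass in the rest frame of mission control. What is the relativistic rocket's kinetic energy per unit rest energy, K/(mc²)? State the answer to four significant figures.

0.2705

From Δt = γΔτ: γ = 108.5/85.4 = 1.27049.
Since K = (γ−1)mc², K/(mc²) = 1.27049 − 1 = 0.2705.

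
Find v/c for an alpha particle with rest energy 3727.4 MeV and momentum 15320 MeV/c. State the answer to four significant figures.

βγ = pc/(mc²) = 15320/3727.4 = 4.1101.
Since γ² = 1 + (βγ)² = 17.8929, γ = √17.8929 = 4.23, and β = (βγ)/γ = 4.1101/4.23 = 0.9717.

0.9717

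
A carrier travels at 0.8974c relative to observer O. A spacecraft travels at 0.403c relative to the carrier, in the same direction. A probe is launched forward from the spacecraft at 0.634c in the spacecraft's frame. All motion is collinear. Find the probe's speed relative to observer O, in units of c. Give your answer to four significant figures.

Apply u = (u'+v)/(1+u'v) twice. Probe in the carrier frame: (0.634+0.403)/(1+0.634·0.403) = 1.037/1.255502 = 0.82596c.
That velocity, transformed to the rest frame of observer O: (0.82596+0.8974)/(1+0.82596·0.8974) = 1.72336/1.741216504 = 0.98974c.

0.9897c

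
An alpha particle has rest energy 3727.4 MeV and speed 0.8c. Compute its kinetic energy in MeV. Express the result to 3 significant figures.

With β = 0.8, γ = 1/√(1 − 0.8²) = 1/√0.36 = 1.66667.
Kinetic energy: K = (γ − 1)mc² = (1.66667 − 1) × 3727.4 MeV = 0.66667 × 3727.4 = 2480 MeV.

2480 MeV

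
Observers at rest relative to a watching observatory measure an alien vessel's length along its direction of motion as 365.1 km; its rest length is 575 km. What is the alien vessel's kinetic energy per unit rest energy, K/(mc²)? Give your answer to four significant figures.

0.5749

From L = L₀/γ: γ = 575/365.1 = 1.57491.
Since K = (γ−1)mc², K/(mc²) = 1.57491 − 1 = 0.5749.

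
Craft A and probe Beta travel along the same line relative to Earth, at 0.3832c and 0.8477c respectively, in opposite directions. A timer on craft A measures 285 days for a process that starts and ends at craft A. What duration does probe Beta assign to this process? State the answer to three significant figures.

771 days

Transform craft A's velocity into probe Beta's frame: (0.3832 + 0.8477)/(1 + 0.3832·0.8477) = 1.2309/1.32483864, so the relative speed is 0.92909c.
At |u| = 0.92909c, γ = (1 − 0.863208)^(−1/2) = 2.7038.
Craft A's interval is proper; time dilation gives Δt_B = γΔτ = 2.7038 × 285 days = 771 days.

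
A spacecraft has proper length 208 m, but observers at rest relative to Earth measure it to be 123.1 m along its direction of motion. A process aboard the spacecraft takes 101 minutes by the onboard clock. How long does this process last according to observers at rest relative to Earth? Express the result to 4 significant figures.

170.7 minutes

γ = L₀/L = 208/123.1 = 1.68968.
Δt = γΔτ = 1.68968 × 101 = 170.7 minutes.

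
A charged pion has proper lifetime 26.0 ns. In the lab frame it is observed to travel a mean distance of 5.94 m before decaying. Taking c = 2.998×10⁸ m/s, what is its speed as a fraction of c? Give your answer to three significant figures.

0.606c

d = βγcτ ⇒ βγ = d/(cτ) = 5.940 m / (7.7948 m) = 0.76205.
β = (βγ)/√(1+(βγ)²) = 0.76205/√1.58072 = 0.606.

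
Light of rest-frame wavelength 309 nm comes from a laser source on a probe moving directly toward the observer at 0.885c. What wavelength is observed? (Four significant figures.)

Relativistic Doppler for wavelength: λ_obs = λ_src · √((1−β)/(1+β)).
With β = 0.885: factor = √(0.115/1.885) = 0.247.
λ_obs = 309 × 0.247 = 76.32 nm.

76.32 nm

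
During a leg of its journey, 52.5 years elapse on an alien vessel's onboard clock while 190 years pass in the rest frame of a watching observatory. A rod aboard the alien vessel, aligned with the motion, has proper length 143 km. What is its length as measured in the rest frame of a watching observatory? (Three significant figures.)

39.5 km

From Δt = γΔτ: γ = 190/52.5 = 3.61905.
L = L₀/γ = 143/3.61905 = 39.5 km.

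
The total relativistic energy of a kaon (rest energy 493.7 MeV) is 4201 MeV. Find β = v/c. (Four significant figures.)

γ = E/(mc²) = 4201/493.7 = 8.5092.
β = √(1 − 1/γ²) = √(1 − 0.0138109) = √0.9861891 = 0.9931.

0.9931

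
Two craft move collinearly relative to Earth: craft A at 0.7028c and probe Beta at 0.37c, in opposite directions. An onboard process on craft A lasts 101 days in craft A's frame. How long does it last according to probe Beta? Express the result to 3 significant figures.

193 days

Transform craft A's velocity into probe Beta's frame: (0.7028 + 0.37)/(1 + 0.7028·0.37) = 1.0728/1.260036, so the relative speed is 0.8514c.
At |u| = 0.8514c, γ = (1 − 0.724882)^(−1/2) = 1.9065.
Craft A's interval is proper; time dilation gives Δt_B = γΔτ = 1.9065 × 101 days = 193 days.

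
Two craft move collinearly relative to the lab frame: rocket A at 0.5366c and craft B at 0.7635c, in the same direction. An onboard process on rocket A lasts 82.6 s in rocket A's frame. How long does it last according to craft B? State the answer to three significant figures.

Speed of rocket A in craft B's frame: u = (v_A − v_B)/(1 − v_A v_B/c²) = (0.5366 − 0.7635)/(1 − 0.5366×0.7635) = −0.2269/0.5903059 = −0.38438; |u| = 0.38438c.
γ for this relative speed: γ = 1/√(1 − 0.147748) = 1.0832.
Rocket A's interval is proper; time dilation gives Δt_B = γΔτ = 1.0832 × 82.6 s = 89.5 s.

89.5 s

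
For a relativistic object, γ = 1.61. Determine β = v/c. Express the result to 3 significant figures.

β = √(1 − 1/γ²) = √(1 − 1/2.5921) = √0.614212 = 0.784.

0.784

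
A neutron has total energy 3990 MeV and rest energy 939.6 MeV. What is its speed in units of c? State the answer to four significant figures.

Total energy E = γmc² gives γ = 3990/939.6 = 4.2465.
Hence β = √(1 − 1/γ²) = √(1 − 0.0554546) = √0.9445454 = 0.9719.

0.9719c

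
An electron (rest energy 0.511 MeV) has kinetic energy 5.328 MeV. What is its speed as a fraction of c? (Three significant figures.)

0.996c

K = (γ−1)mc², so γ = 1 + 5.328/0.511 = 11.427.
Then v/c = √(1 − γ⁻²) = √(1 − 0.00765836) = √0.99234164 = 0.996.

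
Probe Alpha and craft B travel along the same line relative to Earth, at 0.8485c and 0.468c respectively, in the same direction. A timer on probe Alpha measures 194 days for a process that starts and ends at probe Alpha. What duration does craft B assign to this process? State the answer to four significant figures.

Transform probe Alpha's velocity into craft B's frame: (0.8485 − 0.468)/(1 − 0.8485·0.468) = 0.3805/0.602902, so the relative speed is 0.63111c.
At |u| = 0.63111c, γ = (1 − 0.3983)^(−1/2) = 1.2892.
The clock on probe Alpha records proper time, so craft B measures Δt = γΔτ = 1.2892 × 194 = 250.1 days.

250.1 days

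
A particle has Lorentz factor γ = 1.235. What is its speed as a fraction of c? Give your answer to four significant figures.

0.5868c

β = √(1 − 1/γ²) = √(1 − 1/1.525225) = √0.344359 = 0.5868.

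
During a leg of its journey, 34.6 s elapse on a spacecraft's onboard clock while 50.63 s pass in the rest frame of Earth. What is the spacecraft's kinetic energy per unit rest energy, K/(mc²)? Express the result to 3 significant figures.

γ = Δt/Δτ = 50.63/34.6 = 1.46329.
K/(mc²) = γ − 1 = 1.46329 − 1 = 0.463.

0.463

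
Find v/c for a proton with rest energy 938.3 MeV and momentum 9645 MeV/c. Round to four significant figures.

0.9953

pc/(mc²) = 9645/938.3 = 10.279 = βγ = β/√(1−β²).
So β² = x²/(1 + x²) with x = 10.279: x² = 105.658, β² = 105.658/106.658 = 0.990624, β = 0.9953.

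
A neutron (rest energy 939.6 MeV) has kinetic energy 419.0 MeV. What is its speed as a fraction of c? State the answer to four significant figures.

K = (γ−1)mc², so γ = 1 + 419.0/939.6 = 1.4459.
Then v/c = √(1 − γ⁻²) = √(1 − 0.478325) = √0.521675 = 0.7223.

0.7223c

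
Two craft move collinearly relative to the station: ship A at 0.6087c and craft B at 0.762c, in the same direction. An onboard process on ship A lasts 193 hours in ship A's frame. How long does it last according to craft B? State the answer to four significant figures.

201.4 hours

Speed of ship A in craft B's frame: u = (v_A − v_B)/(1 − v_A v_B/c²) = (0.6087 − 0.762)/(1 − 0.6087×0.762) = −0.1533/0.5361706 = −0.28592; |u| = 0.28592c.
At |u| = 0.28592c, γ = (1 − 0.0817502)^(−1/2) = 1.0436.
The clock on ship A records proper time, so craft B measures Δt = γΔτ = 1.0436 × 193 = 201.4 hours.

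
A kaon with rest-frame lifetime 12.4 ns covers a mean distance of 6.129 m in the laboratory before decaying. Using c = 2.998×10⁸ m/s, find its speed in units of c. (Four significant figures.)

0.8550c

Lab distance = (lab lifetime)·v = γτ·βc, so βγ = d/(cτ) = 6.129/(2.998×10⁸ × 1.240×10^-8) = 1.6487.
With βγ = 1.6487: γ² = 1 + (βγ)² = 3.71821, and β = (βγ)/γ = 1.6487/1.92827 = 0.8550.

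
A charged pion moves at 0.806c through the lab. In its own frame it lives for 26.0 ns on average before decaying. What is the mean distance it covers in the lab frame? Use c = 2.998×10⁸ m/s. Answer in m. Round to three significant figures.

γ = 1/√(1 − β²) = 1/√(1 − 0.649636) = 1/√0.350364 = 1/0.591916 = 1.6894.
Lab-frame lifetime: Δt = γτ = 1.6894 × 26.0 ns = 43.924 ns.
Distance: d = vΔt = 0.806 × 2.998×10⁸ m/s × 4.3924×10^-8 s = 10.6 m.

10.6 m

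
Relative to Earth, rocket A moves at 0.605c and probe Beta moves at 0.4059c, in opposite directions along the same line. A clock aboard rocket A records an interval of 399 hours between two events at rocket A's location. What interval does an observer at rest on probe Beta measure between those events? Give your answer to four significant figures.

Transform rocket A's velocity into probe Beta's frame: (0.605 + 0.4059)/(1 + 0.605·0.4059) = 1.0109/1.2455695, so the relative speed is 0.8116c.
At |u| = 0.8116c, γ = (1 − 0.658695)^(−1/2) = 1.7117.
The clock on rocket A records proper time, so probe Beta measures Δt = γΔτ = 1.7117 × 399 = 683.0 hours.

683.0 hours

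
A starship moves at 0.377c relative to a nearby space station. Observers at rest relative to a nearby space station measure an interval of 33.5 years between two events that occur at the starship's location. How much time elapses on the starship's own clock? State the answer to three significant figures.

31.0 years

With β = 0.377, γ = 1/√(1 − 0.377²) = 1/√0.857871 = 1.0797.
The moving clock records proper time: Δτ = Δt/γ = 33.5/1.0797 = 31.0 years.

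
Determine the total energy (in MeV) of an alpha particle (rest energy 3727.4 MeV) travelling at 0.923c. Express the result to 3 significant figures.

9690 MeV

Lorentz factor: γ = (1 − 0.851929)^(−1/2) = 2.5988.
Total energy: E = γmc² = 2.5988 × 3727.4 MeV = 9690 MeV.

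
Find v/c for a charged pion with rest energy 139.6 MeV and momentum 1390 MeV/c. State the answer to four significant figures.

pc/(mc²) = 1390/139.6 = 9.957 = βγ = β/√(1−β²).
So β² = x²/(1 + x²) with x = 9.957: x² = 99.1418, β² = 99.1418/100.1418 = 0.990014, β = 0.9950.

0.9950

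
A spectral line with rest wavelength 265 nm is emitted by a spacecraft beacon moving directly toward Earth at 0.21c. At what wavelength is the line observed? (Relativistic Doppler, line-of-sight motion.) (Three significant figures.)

Relativistic Doppler for wavelength: λ_obs = λ_src · √((1−β)/(1+β)).
With β = 0.21: factor = √(0.79/1.21) = 0.80802.
λ_obs = 265 × 0.80802 = 214 nm.

214 nm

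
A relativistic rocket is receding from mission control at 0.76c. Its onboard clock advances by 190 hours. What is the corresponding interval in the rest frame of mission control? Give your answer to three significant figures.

With β = 0.76, γ = 1/√(1 − 0.76²) = 1/√0.4224 = 1.5386.
The onboard clock measures proper time, so the interval in the rest frame of mission control is dilated: Δt = γ·Δτ = 1.5386 × 190 hours = 292 hours.

292 hours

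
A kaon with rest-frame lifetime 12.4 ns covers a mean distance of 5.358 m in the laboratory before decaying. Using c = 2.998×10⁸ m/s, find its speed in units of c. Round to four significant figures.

Lab distance = (lab lifetime)·v = γτ·βc, so βγ = d/(cτ) = 5.358/(2.998×10⁸ × 1.240×10^-8) = 1.4413.
With βγ = 1.4413: γ² = 1 + (βγ)² = 3.07735, and β = (βγ)/γ = 1.4413/1.75424 = 0.8216.

0.8216c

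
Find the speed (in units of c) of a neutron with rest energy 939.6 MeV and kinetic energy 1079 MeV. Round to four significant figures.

0.8851c

K = (γ−1)mc², so γ = 1 + 1079/939.6 = 2.1484.
Then v/c = √(1 − γ⁻²) = √(1 − 0.216655) = √0.783345 = 0.8851.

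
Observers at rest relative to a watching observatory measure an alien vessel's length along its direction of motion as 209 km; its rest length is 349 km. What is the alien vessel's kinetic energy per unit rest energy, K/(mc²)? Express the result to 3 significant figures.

γ = L₀/L = 349/209 = 1.66986.
Since K = (γ−1)mc², K/(mc²) = 1.66986 − 1 = 0.670.

0.670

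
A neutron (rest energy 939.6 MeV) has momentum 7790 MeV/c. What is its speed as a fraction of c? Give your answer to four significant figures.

0.9928c

βγ = pc/(mc²) = 7790/939.6 = 8.2908.
Since γ² = 1 + (βγ)² = 69.7374, γ = √69.7374 = 8.35089, and β = (βγ)/γ = 8.2908/8.35089 = 0.9928.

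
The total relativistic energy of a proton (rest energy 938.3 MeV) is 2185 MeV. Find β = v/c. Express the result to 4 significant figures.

Total energy E = γmc² gives γ = 2185/938.3 = 2.3287.
Hence β = √(1 − 1/γ²) = √(1 − 0.184405) = √0.815595 = 0.9031.

0.9031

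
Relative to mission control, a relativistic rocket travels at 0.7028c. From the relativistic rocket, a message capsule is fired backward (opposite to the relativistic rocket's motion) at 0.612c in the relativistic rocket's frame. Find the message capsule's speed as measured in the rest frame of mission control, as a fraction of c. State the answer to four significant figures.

In units of c, u = (u' + v)/(1 + u'v) with u' = −0.612 and v = 0.7028.
Numerator: −0.612 + 0.7028 = 0.0908. Denominator: 1 + (−0.612)(0.7028) = 0.5698864.
u = 0.0908/0.5698864 = 0.15933, so the speed is 0.1593c.

0.1593c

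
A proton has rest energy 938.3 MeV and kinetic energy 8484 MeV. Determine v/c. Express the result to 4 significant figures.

0.9950

K = (γ−1)mc², so γ = 1 + 8484/938.3 = 10.042.
Then v/c = √(1 − γ⁻²) = √(1 − 0.00991653) = √0.99008347 = 0.9950.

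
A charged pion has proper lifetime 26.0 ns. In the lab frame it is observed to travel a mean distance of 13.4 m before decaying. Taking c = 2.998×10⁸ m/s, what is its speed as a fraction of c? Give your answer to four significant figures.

0.8644c

Let x = d/(cτ) = 13.40 m / (2.998×10⁸ m/s × 2.600×10^-8 s) = 1.7191. Since d = βγcτ, x = βγ = β/√(1−β²).
Solving: β² = x²/(1+x²) = 2.9553/3.9553 = 0.747175, so β = 0.8644.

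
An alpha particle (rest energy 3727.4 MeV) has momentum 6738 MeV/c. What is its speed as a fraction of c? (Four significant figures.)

0.8750c

βγ = pc/(mc²) = 6738/3727.4 = 1.8077.
Since γ² = 1 + (βγ)² = 4.26778, γ = √4.26778 = 2.06586, and β = (βγ)/γ = 1.8077/2.06586 = 0.8750.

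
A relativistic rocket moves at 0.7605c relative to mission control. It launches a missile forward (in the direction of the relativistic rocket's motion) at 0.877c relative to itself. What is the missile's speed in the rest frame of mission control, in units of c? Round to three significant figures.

0.982c

In units of c, u = (u' + v)/(1 + u'v) with u' = 0.877 and v = 0.7605.
Numerator: 0.877 + 0.7605 = 1.6375. Denominator: 1 + (0.877)(0.7605) = 1.6669585.
u = 1.6375/1.6669585 = 0.98233, so the speed is 0.982c.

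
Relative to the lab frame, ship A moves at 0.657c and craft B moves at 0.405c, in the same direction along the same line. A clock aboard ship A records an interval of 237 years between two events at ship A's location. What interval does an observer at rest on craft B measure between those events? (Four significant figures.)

252.3 years

The velocity of ship A relative to craft B is (0.657 − 0.405)c / (1 − 0.657×0.405) = 0.34336c; relative speed 0.34336c.
At |u| = 0.34336c, γ = (1 − 0.117896)^(−1/2) = 1.0647.
Ship A's interval is proper; time dilation gives Δt_B = γΔτ = 1.0647 × 237 years = 252.3 years.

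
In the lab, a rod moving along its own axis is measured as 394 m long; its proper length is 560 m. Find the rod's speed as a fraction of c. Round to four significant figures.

Length contraction gives γ = L₀/L = 560/394 = 1.4213.
β = √(1 − 1/γ²) = √0.504973 = 0.7106.

0.7106c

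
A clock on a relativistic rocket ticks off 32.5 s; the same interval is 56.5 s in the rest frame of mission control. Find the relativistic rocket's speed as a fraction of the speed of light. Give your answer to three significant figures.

γ = Δt/Δτ = 56.5/32.5 = 1.7385.
β = √(1 − 1/γ²) = √(1 − 0.330865) = √0.669135 = 0.818.

0.818c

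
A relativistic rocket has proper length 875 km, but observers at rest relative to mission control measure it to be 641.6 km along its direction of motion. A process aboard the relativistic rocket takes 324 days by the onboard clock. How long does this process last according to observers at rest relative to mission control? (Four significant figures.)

Length contraction gives γ = L₀/L = 875/641.6 = 1.36378.
Δt = γΔτ = 1.36378 × 324 = 441.9 days.

441.9 days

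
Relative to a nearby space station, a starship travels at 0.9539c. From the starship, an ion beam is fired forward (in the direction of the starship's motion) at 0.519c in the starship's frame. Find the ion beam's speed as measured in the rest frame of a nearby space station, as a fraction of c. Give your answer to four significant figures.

0.9852c

Relativistic velocity addition: u = (u' + v)/(1 + u'v/c²), with u' = 0.519c and v = 0.9539c.
Numerator: 0.519 + 0.9539 = 1.4729. Denominator: 1 + (0.519)(0.9539) = 1.4950741.
u = 1.4729/1.4950741 = 0.98517, so the speed is 0.9852c.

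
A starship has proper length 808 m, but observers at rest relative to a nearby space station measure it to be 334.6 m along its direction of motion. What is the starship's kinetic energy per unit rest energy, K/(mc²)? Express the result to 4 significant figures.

γ = L₀/L = 808/334.6 = 2.41482.
K/(mc²) = γ − 1 = 2.41482 − 1 = 1.415.

1.415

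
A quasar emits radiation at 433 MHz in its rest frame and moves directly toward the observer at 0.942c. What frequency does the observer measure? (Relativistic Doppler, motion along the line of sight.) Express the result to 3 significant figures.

2510 MHz

Relativistic Doppler (source moving toward): f_obs = f_src · √((1+β)/(1−β)).
With β = 0.942: factor = √(1.942/0.058) = 5.7864.
f_obs = 433 × 5.7864 = 2510 MHz.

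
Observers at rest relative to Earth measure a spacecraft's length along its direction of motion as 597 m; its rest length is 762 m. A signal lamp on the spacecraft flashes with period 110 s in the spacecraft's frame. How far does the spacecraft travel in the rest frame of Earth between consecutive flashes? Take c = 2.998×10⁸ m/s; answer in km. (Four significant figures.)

From L = L₀/γ: γ = 762/597 = 1.27638.
β = √(1 − 1/γ²) = 0.62143. Lab-frame period = γτ = 1.27638×110 s = 140.4 s. Distance = βc × γτ = 0.62143 × 2.998×10⁸ m/s × 140.4 s = 2.6157×10^10 m = 2.616×10^7 km.

2.616×10^7 km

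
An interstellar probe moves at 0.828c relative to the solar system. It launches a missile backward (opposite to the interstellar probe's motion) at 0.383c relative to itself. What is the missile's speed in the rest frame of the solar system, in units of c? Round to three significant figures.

0.652c

Relativistic velocity addition: u = (u' + v)/(1 + u'v/c²), with u' = −0.383c and v = 0.828c.
Numerator: −0.383 + 0.828 = 0.445. Denominator: 1 + (−0.383)(0.828) = 0.682876.
u = 0.445/0.682876 = 0.65166, so the speed is 0.652c.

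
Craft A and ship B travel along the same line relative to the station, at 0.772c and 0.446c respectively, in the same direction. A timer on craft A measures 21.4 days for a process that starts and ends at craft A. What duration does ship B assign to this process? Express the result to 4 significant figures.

The velocity of craft A relative to ship B is (0.772 − 0.446)c / (1 − 0.772×0.446) = 0.49719c; relative speed 0.49719c.
γ for this relative speed: γ = 1/√(1 − 0.247198) = 1.1525.
The clock on craft A records proper time, so ship B measures Δt = γΔτ = 1.1525 × 21.4 = 24.66 days.

24.66 days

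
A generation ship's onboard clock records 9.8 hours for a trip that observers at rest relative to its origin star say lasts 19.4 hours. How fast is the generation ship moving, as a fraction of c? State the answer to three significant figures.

γ = Δt/Δτ = 19.4/9.8 = 1.9796.
β = √(1 − 1/γ²) = √(1 − 0.255179) = √0.744821 = 0.863.

0.863c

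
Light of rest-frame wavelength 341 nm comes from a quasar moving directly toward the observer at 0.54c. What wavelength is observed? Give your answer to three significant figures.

Relativistic Doppler for wavelength: λ_obs = λ_src · √((1−β)/(1+β)).
With β = 0.54: factor = √(0.46/1.54) = 0.54654.
λ_obs = 341 × 0.54654 = 186 nm.

186 nm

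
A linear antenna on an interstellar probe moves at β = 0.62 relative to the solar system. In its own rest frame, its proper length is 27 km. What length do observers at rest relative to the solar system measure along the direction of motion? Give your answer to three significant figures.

With β = 0.62, γ = 1/√(1 − 0.62²) = 1/√0.6156 = 1.2745.
Along the direction of motion the measured length is L₀/γ = 27/1.2745 = 21.2 km.

21.2 km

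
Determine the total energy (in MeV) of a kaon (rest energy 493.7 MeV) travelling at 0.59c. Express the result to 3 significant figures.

611 MeV

γ = 1/√(1 − β²) = 1/√(1 − 0.3481) = 1/√0.6519 = 1/0.807403 = 1.2385.
Total energy: E = γmc² = 1.2385 × 493.7 MeV = 611 MeV.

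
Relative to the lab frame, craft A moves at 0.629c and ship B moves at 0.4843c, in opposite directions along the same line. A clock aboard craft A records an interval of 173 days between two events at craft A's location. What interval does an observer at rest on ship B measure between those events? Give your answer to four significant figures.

331.8 days

Transform craft A's velocity into ship B's frame: (0.629 + 0.4843)/(1 + 0.629·0.4843) = 1.1133/1.3046247, so the relative speed is 0.85335c.
γ for this relative speed: γ = 1/√(1 − 0.728206) = 1.9181.
Craft A's interval is proper; time dilation gives Δt_B = γΔτ = 1.9181 × 173 days = 331.8 days.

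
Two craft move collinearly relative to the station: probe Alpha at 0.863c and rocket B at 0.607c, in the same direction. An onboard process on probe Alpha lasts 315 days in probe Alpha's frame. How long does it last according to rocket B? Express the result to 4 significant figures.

373.6 days

The velocity of probe Alpha relative to rocket B is (0.863 − 0.607)c / (1 − 0.863×0.607) = 0.53764c; relative speed 0.53764c.
γ for this relative speed: γ = 1/√(1 − 0.289057) = 1.186.
The clock on probe Alpha records proper time, so rocket B measures Δt = γΔτ = 1.186 × 315 = 373.6 days.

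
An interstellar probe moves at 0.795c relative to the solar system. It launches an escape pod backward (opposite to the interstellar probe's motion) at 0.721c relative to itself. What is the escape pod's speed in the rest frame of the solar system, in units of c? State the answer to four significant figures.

0.1734c

Relativistic velocity addition: u = (u' + v)/(1 + u'v/c²), with u' = −0.721c and v = 0.795c.
Numerator: −0.721 + 0.795 = 0.074. Denominator: 1 + (−0.721)(0.795) = 0.426805.
u = 0.074/0.426805 = 0.17338, so the speed is 0.1734c.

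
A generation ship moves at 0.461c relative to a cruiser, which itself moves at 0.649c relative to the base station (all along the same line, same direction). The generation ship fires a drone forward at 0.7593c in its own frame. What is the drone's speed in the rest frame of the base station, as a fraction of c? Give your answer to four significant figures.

Compose velocities in two stages. Stage 1 (into S'): u₁ = (0.7593+0.461)/(1+0.7593×0.461) = 0.9039.
Stage 2 (into S): u = (0.9039+0.649)/(1+0.9039×0.649) = 0.97874, so the speed is 0.9787c.

0.9787c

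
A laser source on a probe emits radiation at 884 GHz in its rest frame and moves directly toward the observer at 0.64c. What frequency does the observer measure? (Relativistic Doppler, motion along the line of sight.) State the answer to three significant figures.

Relativistic Doppler (source moving toward): f_obs = f_src · √((1+β)/(1−β)).
With β = 0.64: factor = √(1.64/0.36) = 2.1344.
f_obs = 884 × 2.1344 = 1890 GHz.

1890 GHz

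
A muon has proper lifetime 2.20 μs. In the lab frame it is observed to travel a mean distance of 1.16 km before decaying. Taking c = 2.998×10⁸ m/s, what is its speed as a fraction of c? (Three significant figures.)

Lab distance = (lab lifetime)·v = γτ·βc, so βγ = d/(cτ) = 1160/(2.998×10⁸ × 2.200×10^-6) = 1.7587.
With βγ = 1.7587: γ² = 1 + (βγ)² = 4.09303, and β = (βγ)/γ = 1.7587/2.02312 = 0.869.

0.869c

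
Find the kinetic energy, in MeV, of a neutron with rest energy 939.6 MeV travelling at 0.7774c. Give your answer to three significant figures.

554 MeV

γ = 1/√(1 − β²) = 1/√(1 − 0.60435076) = 1/√0.39564924 = 1/0.629007 = 1.58981.
Kinetic energy: K = (γ − 1)mc² = (1.58981 − 1) × 939.6 MeV = 0.58981 × 939.6 = 554 MeV.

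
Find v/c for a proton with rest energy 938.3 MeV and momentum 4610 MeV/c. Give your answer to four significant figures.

pc/(mc²) = 4610/938.3 = 4.9131 = βγ = β/√(1−β²).
So β² = x²/(1 + x²) with x = 4.9131: x² = 24.1386, β² = 24.1386/25.1386 = 0.960221, β = 0.9799.

0.9799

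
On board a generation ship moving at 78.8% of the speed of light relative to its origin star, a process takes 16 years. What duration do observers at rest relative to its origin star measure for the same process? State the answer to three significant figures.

With β = 0.788, γ = 1/√(1 − 0.788²) = 1/√0.379056 = 1.6242.
The onboard clock measures proper time, so the interval in the rest frame of its origin star is dilated: Δt = γ·Δτ = 1.6242 × 16 years = 26.0 years.

26.0 years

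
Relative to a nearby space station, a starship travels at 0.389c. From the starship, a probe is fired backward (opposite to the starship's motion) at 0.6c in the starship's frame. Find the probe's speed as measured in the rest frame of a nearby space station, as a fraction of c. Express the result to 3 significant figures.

0.275c

Relativistic velocity addition: u = (u' + v)/(1 + u'v/c²), with u' = −0.6c and v = 0.389c.
Numerator: −0.6 + 0.389 = −0.211. Denominator: 1 + (−0.6)(0.389) = 0.7666.
u = −0.211/0.7666 = −0.27524, so the speed is 0.275c.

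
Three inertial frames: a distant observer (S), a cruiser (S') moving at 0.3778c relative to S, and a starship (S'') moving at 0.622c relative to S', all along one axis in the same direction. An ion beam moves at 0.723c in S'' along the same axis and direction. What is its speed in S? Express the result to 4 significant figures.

0.9667c

Compose velocities in two stages. Stage 1 (into S'): u₁ = (0.723+0.622)/(1+0.723×0.622) = 0.92777.
Stage 2 (into S): u = (0.92777+0.3778)/(1+0.92777×0.3778) = 0.96672, so the speed is 0.9667c.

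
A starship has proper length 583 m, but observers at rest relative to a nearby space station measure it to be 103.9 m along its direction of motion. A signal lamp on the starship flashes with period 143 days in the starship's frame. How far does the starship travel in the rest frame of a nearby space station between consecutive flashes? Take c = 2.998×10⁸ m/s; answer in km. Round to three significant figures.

2.05×10^13 km

γ = L₀/L = 583/103.9 = 5.61116.
β = √(1 − 1/γ²) = 0.98399. Lab-frame period = γτ = 5.61116×143 days = 802.4 days. Distance = βc × γτ = 0.98399 × 2.998×10⁸ m/s × 69327360 s = 2.0452×10^16 m = 2.05×10^13 km.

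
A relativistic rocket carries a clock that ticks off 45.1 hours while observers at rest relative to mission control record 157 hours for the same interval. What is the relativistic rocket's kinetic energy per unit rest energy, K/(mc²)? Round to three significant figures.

From Δt = γΔτ: γ = 157/45.1 = 3.48115.
Since K = (γ−1)mc², K/(mc²) = 3.48115 − 1 = 2.48.

2.48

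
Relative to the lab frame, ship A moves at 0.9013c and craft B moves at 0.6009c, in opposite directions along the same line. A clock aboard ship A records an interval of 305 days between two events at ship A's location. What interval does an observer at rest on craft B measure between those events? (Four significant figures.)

1358 days

Speed of ship A in craft B's frame: u = (v_A + v_B)/(1 + v_A v_B/c²) = (0.9013 + 0.6009)/(1 + 0.9013×0.6009) = 1.5022/1.54159117 = 0.97445; |u| = 0.97445c.
At |u| = 0.97445c, γ = (1 − 0.949553)^(−1/2) = 4.4523.
Ship A's interval is proper; time dilation gives Δt_B = γΔτ = 4.4523 × 305 days = 1358 days.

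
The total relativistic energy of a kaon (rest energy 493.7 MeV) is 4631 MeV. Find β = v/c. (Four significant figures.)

0.9943

γ = E/(mc²) = 4631/493.7 = 9.3802.
β = √(1 − 1/γ²) = √(1 − 0.0113652) = √0.9886348 = 0.9943.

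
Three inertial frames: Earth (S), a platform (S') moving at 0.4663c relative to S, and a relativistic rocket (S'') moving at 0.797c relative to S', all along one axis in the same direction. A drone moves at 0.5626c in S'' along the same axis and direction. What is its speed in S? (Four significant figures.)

0.9772c

Apply u = (u'+v)/(1+u'v) twice. Drone in the platform frame: (0.5626+0.797)/(1+0.5626·0.797) = 1.3596/1.4483922 = 0.9387c.
That velocity, transformed to the rest frame of Earth: (0.9387+0.4663)/(1+0.9387·0.4663) = 1.405/1.43771581 = 0.97724c.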